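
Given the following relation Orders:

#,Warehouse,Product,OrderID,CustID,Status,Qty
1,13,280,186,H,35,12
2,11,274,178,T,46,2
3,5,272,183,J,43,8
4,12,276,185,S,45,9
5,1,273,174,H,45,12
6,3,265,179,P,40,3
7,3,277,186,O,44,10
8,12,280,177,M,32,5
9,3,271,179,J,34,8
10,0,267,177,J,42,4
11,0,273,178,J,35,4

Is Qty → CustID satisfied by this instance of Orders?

Yes

Qty=12: rows 1, 5 → CustID = H, H ✓
Qty=2: row 2 → CustID = T ✓
Qty=8: rows 3, 9 → CustID = J, J ✓
Qty=9: row 4 → CustID = S ✓
Qty=3: row 6 → CustID = P ✓
Qty=10: row 7 → CustID = O ✓
Qty=5: row 8 → CustID = M ✓
Qty=4: rows 10, 11 → CustID = J, J ✓
Every Qty value is associated with a single CustID value, so Qty → CustID holds.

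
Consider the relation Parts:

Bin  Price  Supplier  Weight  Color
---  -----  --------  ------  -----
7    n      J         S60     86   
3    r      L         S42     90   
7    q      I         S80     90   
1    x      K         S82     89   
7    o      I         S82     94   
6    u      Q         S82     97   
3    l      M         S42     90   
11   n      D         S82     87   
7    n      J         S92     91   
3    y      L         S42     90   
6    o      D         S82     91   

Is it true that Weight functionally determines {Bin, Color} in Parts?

Weight=S60: 1 row → {Bin,Color} = (7, 86) ✓
Weight=S42: 3 rows → {Bin,Color} = (3, 90), (3, 90), (3, 90) ✓
Weight=S80: 1 row → {Bin,Color} = (7, 90) ✓
Weight=S82: 5 rows → {Bin,Color} takes values {(1, 89), (7, 94), (6, 97), (11, 87), (6, 91)} — violation
Weight=S92: 1 row → {Bin,Color} = (7, 91) ✓
Two rows agree on Weight but differ on {Bin, Color}, so Weight -> {Bin, Color} does not hold.

No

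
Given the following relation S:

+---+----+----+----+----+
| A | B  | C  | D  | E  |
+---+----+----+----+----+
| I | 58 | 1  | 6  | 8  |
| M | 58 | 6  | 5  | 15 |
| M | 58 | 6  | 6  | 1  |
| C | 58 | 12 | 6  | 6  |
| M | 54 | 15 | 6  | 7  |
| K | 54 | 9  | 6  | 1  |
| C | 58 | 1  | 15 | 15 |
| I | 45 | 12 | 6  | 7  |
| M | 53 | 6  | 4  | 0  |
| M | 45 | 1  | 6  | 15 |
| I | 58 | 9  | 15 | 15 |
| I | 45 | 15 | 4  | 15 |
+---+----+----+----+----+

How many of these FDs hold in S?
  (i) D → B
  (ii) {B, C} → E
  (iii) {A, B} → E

0

(i) D → B: D=6: 7 rows → B takes values {58, 54, 45} — violation; D=4: 2 rows → B takes values {53, 45} — violation — fails.
(ii) {B, C} → E: (B=58, C=1): 2 rows → E takes values {8, 15} — violation; (B=58, C=6): 2 rows → E takes values {15, 1} — violation — fails.
(iii) {A, B} → E: (A=I, B=58): 2 rows → E takes values {8, 15} — violation; (A=M, B=58): 2 rows → E takes values {15, 1} — violation; (A=C, B=58): 2 rows → E takes values {6, 15} — violation; (A=I, B=45): 2 rows → E takes values {7, 15} — violation — fails.
None of the 3 dependencies hold.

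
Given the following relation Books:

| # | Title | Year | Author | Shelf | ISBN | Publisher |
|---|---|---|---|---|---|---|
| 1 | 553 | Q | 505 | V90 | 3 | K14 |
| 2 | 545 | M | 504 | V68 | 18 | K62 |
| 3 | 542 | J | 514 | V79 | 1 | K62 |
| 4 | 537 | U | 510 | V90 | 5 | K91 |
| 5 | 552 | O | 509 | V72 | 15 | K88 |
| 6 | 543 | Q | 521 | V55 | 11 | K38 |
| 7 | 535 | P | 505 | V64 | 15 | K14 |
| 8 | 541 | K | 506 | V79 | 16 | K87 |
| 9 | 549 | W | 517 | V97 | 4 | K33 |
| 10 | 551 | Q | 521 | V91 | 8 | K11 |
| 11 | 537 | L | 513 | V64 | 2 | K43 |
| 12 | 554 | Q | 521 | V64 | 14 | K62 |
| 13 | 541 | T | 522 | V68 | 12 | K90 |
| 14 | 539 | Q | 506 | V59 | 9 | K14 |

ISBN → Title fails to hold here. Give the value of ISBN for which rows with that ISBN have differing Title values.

15

ISBN=3: row 1 → Title = 553 ✓
ISBN=18: row 2 → Title = 545 ✓
ISBN=1: row 3 → Title = 542 ✓
ISBN=5: row 4 → Title = 537 ✓
ISBN=15: rows 5, 7 → Title takes values {552, 535} — violation
ISBN=11: row 6 → Title = 543 ✓
ISBN=16: row 8 → Title = 541 ✓
ISBN=4: row 9 → Title = 549 ✓
ISBN=8: row 10 → Title = 551 ✓
ISBN=2: row 11 → Title = 537 ✓
ISBN=14: row 12 → Title = 554 ✓
ISBN=12: row 13 → Title = 541 ✓
ISBN=9: row 14 → Title = 539 ✓
The only ISBN value with inconsistent Title is ISBN=15.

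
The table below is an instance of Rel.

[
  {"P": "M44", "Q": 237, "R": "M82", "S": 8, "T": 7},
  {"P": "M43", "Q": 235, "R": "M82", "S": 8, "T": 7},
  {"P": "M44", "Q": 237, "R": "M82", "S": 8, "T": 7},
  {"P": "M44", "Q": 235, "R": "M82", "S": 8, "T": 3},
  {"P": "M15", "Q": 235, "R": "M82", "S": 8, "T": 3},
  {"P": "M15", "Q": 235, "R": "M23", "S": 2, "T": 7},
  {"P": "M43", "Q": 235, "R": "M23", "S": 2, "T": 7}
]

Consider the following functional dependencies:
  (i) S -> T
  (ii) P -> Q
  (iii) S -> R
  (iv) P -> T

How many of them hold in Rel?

(i) S -> T: S=8: 5 rows → T takes values {7, 3} — violation — fails.
(ii) P -> Q: P=M44: 3 rows → Q takes values {237, 235} — violation — fails.
(iii) S -> R: every LHS value maps to a single RHS value — holds.
(iv) P -> T: P=M44: 3 rows → T takes values {7, 3} — violation; P=M15: 2 rows → T takes values {3, 7} — violation — fails.
1 of the 4 dependencies holds.

1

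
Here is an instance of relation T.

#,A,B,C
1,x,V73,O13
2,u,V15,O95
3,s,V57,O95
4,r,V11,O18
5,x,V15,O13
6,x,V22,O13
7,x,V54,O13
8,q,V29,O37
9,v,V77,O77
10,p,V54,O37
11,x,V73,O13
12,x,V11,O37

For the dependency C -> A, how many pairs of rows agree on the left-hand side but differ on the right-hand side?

4

C=O13: all 5 rows agree on A — 0 pairs.
C=O95: violating pairs (2,3) — 1 pair.
C=O37: violating pairs (8,10), (8,12), (10,12) — 3 pairs.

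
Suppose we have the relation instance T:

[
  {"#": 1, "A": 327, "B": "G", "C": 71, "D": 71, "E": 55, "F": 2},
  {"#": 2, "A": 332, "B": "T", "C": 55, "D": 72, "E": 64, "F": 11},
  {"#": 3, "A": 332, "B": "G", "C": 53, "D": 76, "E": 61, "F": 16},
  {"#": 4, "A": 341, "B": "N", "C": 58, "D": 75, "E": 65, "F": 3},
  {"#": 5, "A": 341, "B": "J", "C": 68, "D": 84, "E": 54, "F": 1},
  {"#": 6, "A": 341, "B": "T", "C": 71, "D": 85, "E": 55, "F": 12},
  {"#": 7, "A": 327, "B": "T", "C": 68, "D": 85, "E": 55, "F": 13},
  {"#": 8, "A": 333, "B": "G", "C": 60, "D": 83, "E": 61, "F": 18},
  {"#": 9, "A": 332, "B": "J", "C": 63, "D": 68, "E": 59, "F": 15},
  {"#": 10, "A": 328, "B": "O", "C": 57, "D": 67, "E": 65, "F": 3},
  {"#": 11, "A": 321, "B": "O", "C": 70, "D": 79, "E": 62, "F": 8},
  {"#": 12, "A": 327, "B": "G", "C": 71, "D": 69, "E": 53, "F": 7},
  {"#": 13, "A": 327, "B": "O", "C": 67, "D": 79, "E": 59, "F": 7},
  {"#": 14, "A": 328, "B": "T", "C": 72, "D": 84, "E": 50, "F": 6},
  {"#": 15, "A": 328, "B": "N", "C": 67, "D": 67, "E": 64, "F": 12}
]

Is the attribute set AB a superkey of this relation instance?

No

Rows 1 and 12 have the same AB value (A=327, B=G) but are distinct tuples, so AB does not determine every attribute — not a superkey.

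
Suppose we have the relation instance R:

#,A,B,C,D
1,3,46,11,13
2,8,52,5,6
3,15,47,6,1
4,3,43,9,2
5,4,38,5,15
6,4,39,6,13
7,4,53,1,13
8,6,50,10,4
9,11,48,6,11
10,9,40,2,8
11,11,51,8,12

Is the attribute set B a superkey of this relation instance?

Yes

All 11 rows have distinct B values, so B → (all attributes) holds and B is a superkey.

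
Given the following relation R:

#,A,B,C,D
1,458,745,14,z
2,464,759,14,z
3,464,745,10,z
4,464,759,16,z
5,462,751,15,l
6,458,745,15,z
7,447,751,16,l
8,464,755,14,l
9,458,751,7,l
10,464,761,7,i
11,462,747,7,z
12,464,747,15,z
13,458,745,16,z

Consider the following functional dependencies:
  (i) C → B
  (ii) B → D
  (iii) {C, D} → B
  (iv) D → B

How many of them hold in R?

1

(i) C → B: C=14: rows 1, 2, 8 → B takes values {745, 759, 755} — violation; C=16: rows 4, 7, 13 → B takes values {759, 751, 745} — violation; C=15: rows 5, 6, 12 → B takes values {751, 745, 747} — violation; C=7: rows 9, 10, 11 → B takes values {751, 761, 747} — violation — fails.
(ii) B → D: every LHS value maps to a single RHS value — holds.
(iii) {C, D} → B: (C=14, D=z): rows 1, 2 → B takes values {745, 759} — violation; (C=16, D=z): rows 4, 13 → B takes values {759, 745} — violation; (C=15, D=z): rows 6, 12 → B takes values {745, 747} — violation — fails.
(iv) D → B: D=z: rows 1, 2, 3, 4, 6, 11, 12, 13 → B takes values {745, 759, 747} — violation; D=l: rows 5, 7, 8, 9 → B takes values {751, 755} — violation — fails.
1 of the 4 dependencies holds.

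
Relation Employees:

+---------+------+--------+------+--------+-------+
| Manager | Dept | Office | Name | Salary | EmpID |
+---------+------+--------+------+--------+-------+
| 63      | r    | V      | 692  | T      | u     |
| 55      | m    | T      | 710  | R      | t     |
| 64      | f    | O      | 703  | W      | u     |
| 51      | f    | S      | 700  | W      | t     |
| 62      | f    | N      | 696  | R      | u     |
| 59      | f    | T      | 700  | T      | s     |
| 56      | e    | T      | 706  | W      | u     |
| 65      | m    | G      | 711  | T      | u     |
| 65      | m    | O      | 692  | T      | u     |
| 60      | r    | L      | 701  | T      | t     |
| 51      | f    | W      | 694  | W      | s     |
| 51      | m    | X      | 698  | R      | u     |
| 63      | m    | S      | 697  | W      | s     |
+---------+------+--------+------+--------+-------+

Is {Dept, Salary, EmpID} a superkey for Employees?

No

Two distinct rows share (Dept=m, Salary=T, EmpID=u), so {Dept, Salary, EmpID} does not determine every attribute — not a superkey.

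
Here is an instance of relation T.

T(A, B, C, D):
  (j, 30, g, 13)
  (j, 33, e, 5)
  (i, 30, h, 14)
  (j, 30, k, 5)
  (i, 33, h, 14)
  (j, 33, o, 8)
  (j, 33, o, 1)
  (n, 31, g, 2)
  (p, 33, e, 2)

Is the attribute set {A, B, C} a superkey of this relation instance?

Two distinct rows share (A=j, B=33, C=o), so {A, B, C} does not determine every attribute — not a superkey.

No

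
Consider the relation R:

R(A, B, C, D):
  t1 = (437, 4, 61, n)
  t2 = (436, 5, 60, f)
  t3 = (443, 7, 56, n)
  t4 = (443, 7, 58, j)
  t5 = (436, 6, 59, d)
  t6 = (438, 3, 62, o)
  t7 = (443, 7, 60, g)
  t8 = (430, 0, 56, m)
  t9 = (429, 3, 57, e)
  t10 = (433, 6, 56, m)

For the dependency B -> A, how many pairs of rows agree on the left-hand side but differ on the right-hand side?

B=7: all 3 rows agree on A — 0 pairs.
B=6: violating pairs (5,10) — 1 pair.
B=3: violating pairs (6,9) — 1 pair.

2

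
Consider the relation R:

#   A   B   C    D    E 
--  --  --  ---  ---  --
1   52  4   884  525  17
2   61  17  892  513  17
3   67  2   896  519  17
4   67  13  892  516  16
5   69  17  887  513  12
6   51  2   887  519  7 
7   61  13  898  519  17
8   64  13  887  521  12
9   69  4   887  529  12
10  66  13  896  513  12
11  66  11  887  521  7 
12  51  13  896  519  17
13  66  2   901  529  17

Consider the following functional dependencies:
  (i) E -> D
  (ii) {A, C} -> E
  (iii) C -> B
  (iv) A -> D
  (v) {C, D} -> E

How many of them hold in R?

1

(i) E -> D: E=17: rows 1, 2, 3, 7, 12, 13 → D takes values {525, 513, 519, 529} — violation; E=12: rows 5, 8, 9, 10 → D takes values {513, 521, 529} — violation; E=7: rows 6, 11 → D takes values {519, 521} — violation — fails.
(ii) {A, C} -> E: every LHS value maps to a single RHS value — holds.
(iii) C -> B: C=892: rows 2, 4 → B takes values {17, 13} — violation; C=896: rows 3, 10, 12 → B takes values {2, 13} — violation; C=887: rows 5, 6, 8, 9, 11 → B takes values {17, 2, 13, 4, 11} — violation — fails.
(iv) A -> D: A=61: rows 2, 7 → D takes values {513, 519} — violation; A=67: rows 3, 4 → D takes values {519, 516} — violation; A=69: rows 5, 9 → D takes values {513, 529} — violation; A=66: rows 10, 11, 13 → D takes values {513, 521, 529} — violation — fails.
(v) {C, D} -> E: (C=887, D=521): rows 8, 11 → E takes values {12, 7} — violation — fails.
1 of the 5 dependencies holds.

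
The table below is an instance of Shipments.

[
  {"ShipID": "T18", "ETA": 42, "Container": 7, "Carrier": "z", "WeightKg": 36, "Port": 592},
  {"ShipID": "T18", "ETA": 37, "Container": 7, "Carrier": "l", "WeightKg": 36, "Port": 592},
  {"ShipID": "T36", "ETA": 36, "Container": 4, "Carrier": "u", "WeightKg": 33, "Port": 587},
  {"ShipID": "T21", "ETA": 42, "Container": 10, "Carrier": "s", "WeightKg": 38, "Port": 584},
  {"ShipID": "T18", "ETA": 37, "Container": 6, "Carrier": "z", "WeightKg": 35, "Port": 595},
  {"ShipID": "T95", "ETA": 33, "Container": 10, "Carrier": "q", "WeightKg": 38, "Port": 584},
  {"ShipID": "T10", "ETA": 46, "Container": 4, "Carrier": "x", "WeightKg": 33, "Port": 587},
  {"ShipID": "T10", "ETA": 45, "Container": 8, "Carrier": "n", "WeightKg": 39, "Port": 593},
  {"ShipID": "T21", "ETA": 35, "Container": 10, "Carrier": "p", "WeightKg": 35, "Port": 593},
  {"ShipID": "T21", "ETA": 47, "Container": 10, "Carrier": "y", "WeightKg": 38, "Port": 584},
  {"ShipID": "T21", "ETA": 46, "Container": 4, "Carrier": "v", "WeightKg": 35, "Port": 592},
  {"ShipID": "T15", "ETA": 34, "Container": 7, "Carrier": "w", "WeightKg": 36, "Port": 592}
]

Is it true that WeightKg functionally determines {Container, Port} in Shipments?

No

WeightKg=36: 3 rows → {Container,Port} = (7, 592), (7, 592), (7, 592) ✓
WeightKg=33: 2 rows → {Container,Port} = (4, 587), (4, 587) ✓
WeightKg=38: 3 rows → {Container,Port} = (10, 584), (10, 584), (10, 584) ✓
WeightKg=35: 3 rows → {Container,Port} takes values {(6, 595), (10, 593), (4, 592)} — violation
WeightKg=39: 1 row → {Container,Port} = (8, 593) ✓
Two rows agree on WeightKg but differ on {Container, Port}, so WeightKg → {Container, Port} does not hold.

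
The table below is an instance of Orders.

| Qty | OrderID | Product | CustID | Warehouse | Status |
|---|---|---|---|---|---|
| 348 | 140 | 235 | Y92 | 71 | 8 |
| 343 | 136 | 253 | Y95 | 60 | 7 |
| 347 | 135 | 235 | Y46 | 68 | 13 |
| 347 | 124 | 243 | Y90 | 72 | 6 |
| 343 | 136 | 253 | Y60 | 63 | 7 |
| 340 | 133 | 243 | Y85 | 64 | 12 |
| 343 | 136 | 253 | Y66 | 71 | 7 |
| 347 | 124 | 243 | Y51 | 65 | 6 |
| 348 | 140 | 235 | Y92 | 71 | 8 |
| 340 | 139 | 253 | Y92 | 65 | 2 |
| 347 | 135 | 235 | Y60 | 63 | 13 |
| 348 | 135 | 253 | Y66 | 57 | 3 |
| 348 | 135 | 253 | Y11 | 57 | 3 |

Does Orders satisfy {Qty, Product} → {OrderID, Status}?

Yes

(Qty=348, Product=235): 2 rows → {OrderID,Status} = (140, 8), (140, 8) ✓
(Qty=343, Product=253): 3 rows → {OrderID,Status} = (136, 7), (136, 7), (136, 7) ✓
(Qty=347, Product=235): 2 rows → {OrderID,Status} = (135, 13), (135, 13) ✓
(Qty=347, Product=243): 2 rows → {OrderID,Status} = (124, 6), (124, 6) ✓
(Qty=340, Product=243): 1 row → {OrderID,Status} = (133, 12) ✓
(Qty=340, Product=253): 1 row → {OrderID,Status} = (139, 2) ✓
(Qty=348, Product=253): 2 rows → {OrderID,Status} = (135, 3), (135, 3) ✓
Every {Qty, Product} value is associated with a single {OrderID, Status} value, so {Qty, Product} → {OrderID, Status} holds.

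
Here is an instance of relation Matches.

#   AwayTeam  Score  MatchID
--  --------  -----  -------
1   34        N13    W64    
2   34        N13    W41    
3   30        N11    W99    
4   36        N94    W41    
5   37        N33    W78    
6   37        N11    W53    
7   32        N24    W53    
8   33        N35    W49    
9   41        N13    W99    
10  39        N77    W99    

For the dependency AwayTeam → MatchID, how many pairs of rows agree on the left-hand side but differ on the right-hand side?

2

AwayTeam=34: violating pairs (1,2) — 1 pair.
AwayTeam=37: violating pairs (5,6) — 1 pair.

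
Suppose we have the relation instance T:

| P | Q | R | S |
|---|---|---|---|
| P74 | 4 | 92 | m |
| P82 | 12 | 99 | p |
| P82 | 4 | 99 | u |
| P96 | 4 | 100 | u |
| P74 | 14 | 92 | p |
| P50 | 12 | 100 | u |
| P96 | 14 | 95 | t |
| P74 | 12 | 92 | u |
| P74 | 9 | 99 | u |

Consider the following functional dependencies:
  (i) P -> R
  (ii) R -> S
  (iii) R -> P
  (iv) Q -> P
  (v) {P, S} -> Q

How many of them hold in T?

0

(i) P -> R: P=P74: 4 rows → R takes values {92, 99} — violation; P=P96: 2 rows → R takes values {100, 95} — violation — fails.
(ii) R -> S: R=92: 3 rows → S takes values {m, p, u} — violation; R=99: 3 rows → S takes values {p, u} — violation — fails.
(iii) R -> P: R=99: 3 rows → P takes values {P82, P74} — violation; R=100: 2 rows → P takes values {P96, P50} — violation — fails.
(iv) Q -> P: Q=4: 3 rows → P takes values {P74, P82, P96} — violation; Q=12: 3 rows → P takes values {P82, P50, P74} — violation; Q=14: 2 rows → P takes values {P74, P96} — violation — fails.
(v) {P, S} -> Q: (P=P74, S=u): 2 rows → Q takes values {12, 9} — violation — fails.
None of the 5 dependencies hold.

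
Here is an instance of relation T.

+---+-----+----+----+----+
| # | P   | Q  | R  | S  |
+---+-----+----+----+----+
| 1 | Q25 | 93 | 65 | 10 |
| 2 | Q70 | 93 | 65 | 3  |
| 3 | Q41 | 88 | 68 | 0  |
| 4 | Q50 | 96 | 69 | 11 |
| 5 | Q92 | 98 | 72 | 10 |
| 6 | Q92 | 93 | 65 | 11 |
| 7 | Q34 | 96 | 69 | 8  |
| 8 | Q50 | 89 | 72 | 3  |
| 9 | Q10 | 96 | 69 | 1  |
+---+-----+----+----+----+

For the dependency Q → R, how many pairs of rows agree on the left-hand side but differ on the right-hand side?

0

Q=93: all 3 rows agree on R — 0 pairs.
Q=96: all 3 rows agree on R — 0 pairs.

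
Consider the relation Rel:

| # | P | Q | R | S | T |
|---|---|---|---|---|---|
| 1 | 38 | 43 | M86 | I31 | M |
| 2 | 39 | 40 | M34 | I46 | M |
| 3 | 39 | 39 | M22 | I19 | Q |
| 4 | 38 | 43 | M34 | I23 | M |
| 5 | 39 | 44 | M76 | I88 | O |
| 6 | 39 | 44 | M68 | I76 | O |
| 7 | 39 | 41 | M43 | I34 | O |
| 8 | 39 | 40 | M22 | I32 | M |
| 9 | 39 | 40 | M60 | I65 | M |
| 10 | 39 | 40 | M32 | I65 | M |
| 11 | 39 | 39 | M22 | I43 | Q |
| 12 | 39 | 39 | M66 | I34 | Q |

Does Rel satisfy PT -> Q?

No

(P=38, T=M): rows 1, 4 → Q = 43, 43 ✓
(P=39, T=M): rows 2, 8, 9, 10 → Q = 40, 40, 40, 40 ✓
(P=39, T=Q): rows 3, 11, 12 → Q = 39, 39, 39 ✓
(P=39, T=O): rows 5, 6, 7 → Q takes values {44, 41} — violation
Two rows agree on PT but differ on Q, so PT -> Q does not hold.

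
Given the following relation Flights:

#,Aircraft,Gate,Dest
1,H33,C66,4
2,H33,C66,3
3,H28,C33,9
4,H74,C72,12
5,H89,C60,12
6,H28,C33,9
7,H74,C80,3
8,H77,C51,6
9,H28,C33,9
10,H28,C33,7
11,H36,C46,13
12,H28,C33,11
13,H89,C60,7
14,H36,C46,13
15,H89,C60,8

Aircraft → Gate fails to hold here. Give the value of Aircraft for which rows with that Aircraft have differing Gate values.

Aircraft=H33: rows 1, 2 → Gate = C66, C66 ✓
Aircraft=H28: rows 3, 6, 9, 10, 12 → Gate = C33, C33, C33, C33, C33 ✓
Aircraft=H74: rows 4, 7 → Gate takes values {C72, C80} — violation
Aircraft=H89: rows 5, 13, 15 → Gate = C60, C60, C60 ✓
Aircraft=H77: row 8 → Gate = C51 ✓
Aircraft=H36: rows 11, 14 → Gate = C46, C46 ✓
The only Aircraft value with inconsistent Gate is Aircraft=H74.

H74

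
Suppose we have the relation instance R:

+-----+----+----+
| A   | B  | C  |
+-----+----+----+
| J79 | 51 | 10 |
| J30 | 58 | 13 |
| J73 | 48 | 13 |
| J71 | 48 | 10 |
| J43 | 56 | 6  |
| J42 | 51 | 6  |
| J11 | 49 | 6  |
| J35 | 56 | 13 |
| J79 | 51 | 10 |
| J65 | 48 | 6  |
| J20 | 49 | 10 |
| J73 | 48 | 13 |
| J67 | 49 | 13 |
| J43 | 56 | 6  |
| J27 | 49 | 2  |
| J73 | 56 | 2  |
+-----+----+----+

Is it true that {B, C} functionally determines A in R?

(B=51, C=10): 2 rows → A = J79, J79 ✓
(B=58, C=13): 1 row → A = J30 ✓
(B=48, C=13): 2 rows → A = J73, J73 ✓
(B=48, C=10): 1 row → A = J71 ✓
(B=56, C=6): 2 rows → A = J43, J43 ✓
(B=51, C=6): 1 row → A = J42 ✓
(B=49, C=6): 1 row → A = J11 ✓
(B=56, C=13): 1 row → A = J35 ✓
(B=48, C=6): 1 row → A = J65 ✓
(B=49, C=10): 1 row → A = J20 ✓
(B=49, C=13): 1 row → A = J67 ✓
(B=49, C=2): 1 row → A = J27 ✓
(B=56, C=2): 1 row → A = J73 ✓
Every {B, C} value is associated with a single A value, so {B, C} → A holds.

Yes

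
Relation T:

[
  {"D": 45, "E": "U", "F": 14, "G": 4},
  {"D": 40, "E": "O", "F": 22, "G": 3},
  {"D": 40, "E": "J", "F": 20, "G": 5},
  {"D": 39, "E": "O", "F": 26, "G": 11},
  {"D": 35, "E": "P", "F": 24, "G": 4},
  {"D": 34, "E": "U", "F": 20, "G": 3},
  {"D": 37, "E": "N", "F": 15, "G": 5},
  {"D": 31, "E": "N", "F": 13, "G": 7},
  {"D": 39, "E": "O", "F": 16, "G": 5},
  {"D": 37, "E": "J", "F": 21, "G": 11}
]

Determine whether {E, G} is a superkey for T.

Yes

All 10 rows have distinct {E, G} values, so {E, G} → (all attributes) holds and {E, G} is a superkey.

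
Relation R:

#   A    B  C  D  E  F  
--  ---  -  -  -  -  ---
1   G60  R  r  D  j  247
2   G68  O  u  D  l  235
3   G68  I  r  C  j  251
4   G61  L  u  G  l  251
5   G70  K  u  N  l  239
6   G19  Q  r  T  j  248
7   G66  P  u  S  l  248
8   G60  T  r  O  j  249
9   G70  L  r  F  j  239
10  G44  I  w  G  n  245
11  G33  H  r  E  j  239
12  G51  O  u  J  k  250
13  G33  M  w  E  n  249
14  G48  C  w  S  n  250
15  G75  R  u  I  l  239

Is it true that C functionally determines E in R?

No

C=r: rows 1, 3, 6, 8, 9, 11 → E = j, j, j, j, j, j ✓
C=u: rows 2, 4, 5, 7, 12, 15 → E takes values {l, k} — violation
C=w: rows 10, 13, 14 → E = n, n, n ✓
Two rows agree on C but differ on E, so C -> E does not hold.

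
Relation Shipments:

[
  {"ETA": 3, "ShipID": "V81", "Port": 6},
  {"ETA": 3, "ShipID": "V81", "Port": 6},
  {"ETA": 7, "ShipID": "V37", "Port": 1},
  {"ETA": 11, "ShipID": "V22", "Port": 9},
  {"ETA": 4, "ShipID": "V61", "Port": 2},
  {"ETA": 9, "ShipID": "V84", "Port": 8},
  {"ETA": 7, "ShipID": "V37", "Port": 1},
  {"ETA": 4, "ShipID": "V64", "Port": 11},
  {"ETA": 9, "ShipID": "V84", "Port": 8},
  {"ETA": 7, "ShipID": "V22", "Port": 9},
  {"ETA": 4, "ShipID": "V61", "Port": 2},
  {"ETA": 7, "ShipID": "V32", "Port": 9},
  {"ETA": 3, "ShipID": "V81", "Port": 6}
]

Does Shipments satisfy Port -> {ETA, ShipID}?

Port=6: 3 rows → {ETA,ShipID} = (3, V81), (3, V81), (3, V81) ✓
Port=1: 2 rows → {ETA,ShipID} = (7, V37), (7, V37) ✓
Port=9: 3 rows → {ETA,ShipID} takes values {(11, V22), (7, V22), (7, V32)} — violation
Port=2: 2 rows → {ETA,ShipID} = (4, V61), (4, V61) ✓
Port=8: 2 rows → {ETA,ShipID} = (9, V84), (9, V84) ✓
Port=11: 1 row → {ETA,ShipID} = (4, V64) ✓
Two rows agree on Port but differ on {ETA, ShipID}, so Port -> {ETA, ShipID} does not hold.

No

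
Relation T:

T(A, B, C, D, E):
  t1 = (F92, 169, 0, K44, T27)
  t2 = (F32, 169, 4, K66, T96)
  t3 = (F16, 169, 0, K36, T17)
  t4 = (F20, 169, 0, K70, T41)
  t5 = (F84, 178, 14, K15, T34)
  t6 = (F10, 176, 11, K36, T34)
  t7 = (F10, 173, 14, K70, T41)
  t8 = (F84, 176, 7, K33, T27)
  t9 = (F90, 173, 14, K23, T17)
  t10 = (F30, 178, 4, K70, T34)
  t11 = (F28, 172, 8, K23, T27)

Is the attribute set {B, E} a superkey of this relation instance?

Rows 5 and 10 have the same {B, E} value (B=178, E=T34) but are distinct tuples, so {B, E} does not determine every attribute — not a superkey.

No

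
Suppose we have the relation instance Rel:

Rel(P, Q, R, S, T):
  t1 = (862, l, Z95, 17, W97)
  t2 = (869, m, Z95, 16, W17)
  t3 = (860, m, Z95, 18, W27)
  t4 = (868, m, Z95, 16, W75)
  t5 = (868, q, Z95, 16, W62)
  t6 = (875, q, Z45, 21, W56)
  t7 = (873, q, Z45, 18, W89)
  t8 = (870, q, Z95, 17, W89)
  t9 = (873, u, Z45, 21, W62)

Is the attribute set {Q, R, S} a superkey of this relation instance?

Rows 2 and 4 have the same {Q, R, S} value (Q=m, R=Z95, S=16) but are distinct tuples, so {Q, R, S} does not determine every attribute — not a superkey.

No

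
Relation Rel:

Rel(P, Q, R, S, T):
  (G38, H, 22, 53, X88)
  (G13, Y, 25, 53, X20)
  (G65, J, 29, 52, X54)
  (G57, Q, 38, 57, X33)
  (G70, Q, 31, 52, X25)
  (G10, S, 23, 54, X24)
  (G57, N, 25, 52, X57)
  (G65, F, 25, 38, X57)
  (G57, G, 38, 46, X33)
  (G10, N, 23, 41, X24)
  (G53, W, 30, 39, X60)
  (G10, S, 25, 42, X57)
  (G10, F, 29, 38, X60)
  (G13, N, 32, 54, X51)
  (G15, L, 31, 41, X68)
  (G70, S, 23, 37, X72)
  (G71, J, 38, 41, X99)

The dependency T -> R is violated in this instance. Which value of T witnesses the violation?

X60

T=X88: 1 row → R = 22 ✓
T=X20: 1 row → R = 25 ✓
T=X54: 1 row → R = 29 ✓
T=X33: 2 rows → R = 38, 38 ✓
T=X25: 1 row → R = 31 ✓
T=X24: 2 rows → R = 23, 23 ✓
T=X57: 3 rows → R = 25, 25, 25 ✓
T=X60: 2 rows → R takes values {30, 29} — violation
T=X51: 1 row → R = 32 ✓
T=X68: 1 row → R = 31 ✓
T=X72: 1 row → R = 23 ✓
T=X99: 1 row → R = 38 ✓
The only T value with inconsistent R is T=X60.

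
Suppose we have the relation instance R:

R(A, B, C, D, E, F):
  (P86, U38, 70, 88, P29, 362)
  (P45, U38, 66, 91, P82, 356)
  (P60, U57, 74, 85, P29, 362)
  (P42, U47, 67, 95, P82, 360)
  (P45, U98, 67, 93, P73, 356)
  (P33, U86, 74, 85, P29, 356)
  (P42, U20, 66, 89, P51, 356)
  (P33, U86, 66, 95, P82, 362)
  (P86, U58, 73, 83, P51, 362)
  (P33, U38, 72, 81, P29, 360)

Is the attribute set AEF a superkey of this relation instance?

All 10 rows have distinct AEF values, so AEF → (all attributes) holds and AEF is a superkey.

Yes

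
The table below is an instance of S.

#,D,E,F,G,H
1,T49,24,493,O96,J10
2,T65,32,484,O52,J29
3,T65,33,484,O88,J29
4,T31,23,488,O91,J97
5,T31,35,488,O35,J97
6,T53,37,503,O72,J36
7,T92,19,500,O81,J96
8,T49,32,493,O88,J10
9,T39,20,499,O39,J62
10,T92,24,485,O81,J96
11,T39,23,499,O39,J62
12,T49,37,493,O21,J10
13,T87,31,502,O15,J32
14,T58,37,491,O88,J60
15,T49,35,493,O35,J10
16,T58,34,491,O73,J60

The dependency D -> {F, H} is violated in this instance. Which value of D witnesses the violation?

T92

D=T49: rows 1, 8, 12, 15 → {F,H} = (493, J10), (493, J10), (493, J10), (493, J10) ✓
D=T65: rows 2, 3 → {F,H} = (484, J29), (484, J29) ✓
D=T31: rows 4, 5 → {F,H} = (488, J97), (488, J97) ✓
D=T53: row 6 → {F,H} = (503, J36) ✓
D=T92: rows 7, 10 → {F,H} takes values {(500, J96), (485, J96)} — violation
D=T39: rows 9, 11 → {F,H} = (499, J62), (499, J62) ✓
D=T87: row 13 → {F,H} = (502, J32) ✓
D=T58: rows 14, 16 → {F,H} = (491, J60), (491, J60) ✓
The only D value with inconsistent RHS is D=T92.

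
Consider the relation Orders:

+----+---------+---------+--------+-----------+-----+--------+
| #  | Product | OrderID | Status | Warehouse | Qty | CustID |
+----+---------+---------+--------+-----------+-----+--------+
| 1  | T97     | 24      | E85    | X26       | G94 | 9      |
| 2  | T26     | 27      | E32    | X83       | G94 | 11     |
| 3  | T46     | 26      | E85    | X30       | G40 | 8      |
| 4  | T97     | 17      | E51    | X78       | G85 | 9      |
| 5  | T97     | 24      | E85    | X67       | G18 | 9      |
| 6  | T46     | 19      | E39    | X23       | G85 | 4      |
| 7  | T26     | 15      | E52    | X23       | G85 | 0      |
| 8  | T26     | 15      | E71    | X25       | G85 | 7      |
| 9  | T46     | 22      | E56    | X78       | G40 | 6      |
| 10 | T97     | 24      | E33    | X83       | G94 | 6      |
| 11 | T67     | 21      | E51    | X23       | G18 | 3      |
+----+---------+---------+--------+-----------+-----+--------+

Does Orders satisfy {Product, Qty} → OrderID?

(Product=T97, Qty=G94): rows 1, 10 → OrderID = 24, 24 ✓
(Product=T26, Qty=G94): row 2 → OrderID = 27 ✓
(Product=T46, Qty=G40): rows 3, 9 → OrderID takes values {26, 22} — violation
(Product=T97, Qty=G85): row 4 → OrderID = 17 ✓
(Product=T97, Qty=G18): row 5 → OrderID = 24 ✓
(Product=T46, Qty=G85): row 6 → OrderID = 19 ✓
(Product=T26, Qty=G85): rows 7, 8 → OrderID = 15, 15 ✓
(Product=T67, Qty=G18): row 11 → OrderID = 21 ✓
Two rows agree on {Product, Qty} but differ on OrderID, so {Product, Qty} → OrderID does not hold.

No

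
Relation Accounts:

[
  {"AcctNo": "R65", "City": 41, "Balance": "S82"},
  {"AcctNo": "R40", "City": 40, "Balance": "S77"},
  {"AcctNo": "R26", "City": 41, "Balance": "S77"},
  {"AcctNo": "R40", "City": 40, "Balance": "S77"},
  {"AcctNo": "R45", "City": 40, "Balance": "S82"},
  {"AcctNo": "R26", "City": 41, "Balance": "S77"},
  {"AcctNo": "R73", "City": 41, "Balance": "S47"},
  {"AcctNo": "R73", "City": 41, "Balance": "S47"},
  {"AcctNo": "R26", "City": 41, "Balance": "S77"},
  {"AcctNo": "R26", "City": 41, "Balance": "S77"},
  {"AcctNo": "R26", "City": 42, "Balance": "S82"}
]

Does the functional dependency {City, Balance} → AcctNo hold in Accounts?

Yes

(City=41, Balance=S82): 1 row → AcctNo = R65 ✓
(City=40, Balance=S77): 2 rows → AcctNo = R40, R40 ✓
(City=41, Balance=S77): 4 rows → AcctNo = R26, R26, R26, R26 ✓
(City=40, Balance=S82): 1 row → AcctNo = R45 ✓
(City=41, Balance=S47): 2 rows → AcctNo = R73, R73 ✓
(City=42, Balance=S82): 1 row → AcctNo = R26 ✓
Every {City, Balance} value is associated with a single AcctNo value, so {City, Balance} → AcctNo holds.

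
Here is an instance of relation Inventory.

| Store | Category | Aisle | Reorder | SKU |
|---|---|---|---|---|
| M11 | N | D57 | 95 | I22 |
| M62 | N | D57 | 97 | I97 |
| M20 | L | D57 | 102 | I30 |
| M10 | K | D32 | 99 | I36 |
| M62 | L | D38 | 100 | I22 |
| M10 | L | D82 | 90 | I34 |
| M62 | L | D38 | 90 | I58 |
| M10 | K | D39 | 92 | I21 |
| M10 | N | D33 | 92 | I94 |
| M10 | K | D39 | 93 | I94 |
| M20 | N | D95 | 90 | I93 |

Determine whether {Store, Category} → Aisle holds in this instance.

(Store=M11, Category=N): 1 row → Aisle = D57 ✓
(Store=M62, Category=N): 1 row → Aisle = D57 ✓
(Store=M20, Category=L): 1 row → Aisle = D57 ✓
(Store=M10, Category=K): 3 rows → Aisle takes values {D32, D39} — violation
(Store=M62, Category=L): 2 rows → Aisle = D38, D38 ✓
(Store=M10, Category=L): 1 row → Aisle = D82 ✓
(Store=M10, Category=N): 1 row → Aisle = D33 ✓
(Store=M20, Category=N): 1 row → Aisle = D95 ✓
Two rows agree on {Store, Category} but differ on Aisle, so {Store, Category} → Aisle does not hold.

No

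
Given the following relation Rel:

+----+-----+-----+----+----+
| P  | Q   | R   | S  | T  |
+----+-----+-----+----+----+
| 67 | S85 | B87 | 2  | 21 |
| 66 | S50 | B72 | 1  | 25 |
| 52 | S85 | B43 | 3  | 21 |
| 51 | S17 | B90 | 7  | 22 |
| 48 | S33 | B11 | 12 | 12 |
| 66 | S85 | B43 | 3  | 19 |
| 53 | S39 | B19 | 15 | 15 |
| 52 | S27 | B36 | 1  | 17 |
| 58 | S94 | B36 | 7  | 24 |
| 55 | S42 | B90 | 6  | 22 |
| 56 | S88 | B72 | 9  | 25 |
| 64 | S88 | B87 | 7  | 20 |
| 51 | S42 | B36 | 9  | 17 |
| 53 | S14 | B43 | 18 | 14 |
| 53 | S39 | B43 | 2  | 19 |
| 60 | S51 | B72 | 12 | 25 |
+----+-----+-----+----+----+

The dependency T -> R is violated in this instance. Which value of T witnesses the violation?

21

T=21: 2 rows → R takes values {B87, B43} — violation
T=25: 3 rows → R = B72, B72, B72 ✓
T=22: 2 rows → R = B90, B90 ✓
T=12: 1 row → R = B11 ✓
T=19: 2 rows → R = B43, B43 ✓
T=15: 1 row → R = B19 ✓
T=17: 2 rows → R = B36, B36 ✓
T=24: 1 row → R = B36 ✓
T=20: 1 row → R = B87 ✓
T=14: 1 row → R = B43 ✓
The only T value with inconsistent R is T=21.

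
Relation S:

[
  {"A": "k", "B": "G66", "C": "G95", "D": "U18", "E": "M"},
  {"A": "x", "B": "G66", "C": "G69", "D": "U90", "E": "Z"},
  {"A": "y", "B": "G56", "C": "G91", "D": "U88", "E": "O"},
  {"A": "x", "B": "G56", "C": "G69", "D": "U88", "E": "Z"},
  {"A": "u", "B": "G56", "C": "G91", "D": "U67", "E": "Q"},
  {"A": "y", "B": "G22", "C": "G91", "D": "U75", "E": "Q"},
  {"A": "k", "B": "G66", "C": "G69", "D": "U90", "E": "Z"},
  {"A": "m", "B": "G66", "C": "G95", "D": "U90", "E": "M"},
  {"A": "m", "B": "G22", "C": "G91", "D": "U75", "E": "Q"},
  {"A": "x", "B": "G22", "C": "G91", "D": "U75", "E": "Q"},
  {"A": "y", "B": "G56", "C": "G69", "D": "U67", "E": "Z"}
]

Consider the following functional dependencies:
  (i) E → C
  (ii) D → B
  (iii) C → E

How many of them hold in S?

2

(i) E → C: every LHS value maps to a single RHS value — holds.
(ii) D → B: every LHS value maps to a single RHS value — holds.
(iii) C → E: C=G91: 5 rows → E takes values {O, Q} — violation — fails.
2 of the 3 dependencies hold.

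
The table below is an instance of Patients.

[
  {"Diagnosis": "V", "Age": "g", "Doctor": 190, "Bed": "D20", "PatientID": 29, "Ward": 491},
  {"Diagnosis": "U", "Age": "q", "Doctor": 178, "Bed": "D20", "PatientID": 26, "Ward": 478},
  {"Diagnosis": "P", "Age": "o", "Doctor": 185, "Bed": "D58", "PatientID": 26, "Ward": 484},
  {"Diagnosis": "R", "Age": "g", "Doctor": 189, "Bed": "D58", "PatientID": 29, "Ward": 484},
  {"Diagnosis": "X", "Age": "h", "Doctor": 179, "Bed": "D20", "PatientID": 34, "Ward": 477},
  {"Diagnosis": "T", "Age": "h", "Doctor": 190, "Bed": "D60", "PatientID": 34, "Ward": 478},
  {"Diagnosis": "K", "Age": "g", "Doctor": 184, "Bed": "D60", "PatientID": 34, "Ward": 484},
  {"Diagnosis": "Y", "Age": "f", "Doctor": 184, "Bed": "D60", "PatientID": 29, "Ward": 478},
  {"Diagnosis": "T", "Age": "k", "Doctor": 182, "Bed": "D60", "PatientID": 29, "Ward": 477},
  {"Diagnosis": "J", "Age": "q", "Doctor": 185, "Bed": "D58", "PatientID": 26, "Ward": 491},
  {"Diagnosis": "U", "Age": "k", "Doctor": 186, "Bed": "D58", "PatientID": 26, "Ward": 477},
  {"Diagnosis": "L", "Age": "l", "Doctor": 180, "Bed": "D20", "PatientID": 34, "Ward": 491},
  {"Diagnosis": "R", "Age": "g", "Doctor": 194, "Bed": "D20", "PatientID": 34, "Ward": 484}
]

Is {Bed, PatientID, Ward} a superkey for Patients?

All 13 rows have distinct {Bed, PatientID, Ward} values, so {Bed, PatientID, Ward} → (all attributes) holds and {Bed, PatientID, Ward} is a superkey.

Yes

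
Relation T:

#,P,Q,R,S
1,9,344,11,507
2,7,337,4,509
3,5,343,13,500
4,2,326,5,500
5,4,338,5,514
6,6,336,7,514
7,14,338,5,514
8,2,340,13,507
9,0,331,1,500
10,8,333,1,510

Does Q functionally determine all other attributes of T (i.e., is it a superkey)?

No

Rows 5 and 7 have the same Q value Q=338 but are distinct tuples, so Q does not determine every attribute — not a superkey.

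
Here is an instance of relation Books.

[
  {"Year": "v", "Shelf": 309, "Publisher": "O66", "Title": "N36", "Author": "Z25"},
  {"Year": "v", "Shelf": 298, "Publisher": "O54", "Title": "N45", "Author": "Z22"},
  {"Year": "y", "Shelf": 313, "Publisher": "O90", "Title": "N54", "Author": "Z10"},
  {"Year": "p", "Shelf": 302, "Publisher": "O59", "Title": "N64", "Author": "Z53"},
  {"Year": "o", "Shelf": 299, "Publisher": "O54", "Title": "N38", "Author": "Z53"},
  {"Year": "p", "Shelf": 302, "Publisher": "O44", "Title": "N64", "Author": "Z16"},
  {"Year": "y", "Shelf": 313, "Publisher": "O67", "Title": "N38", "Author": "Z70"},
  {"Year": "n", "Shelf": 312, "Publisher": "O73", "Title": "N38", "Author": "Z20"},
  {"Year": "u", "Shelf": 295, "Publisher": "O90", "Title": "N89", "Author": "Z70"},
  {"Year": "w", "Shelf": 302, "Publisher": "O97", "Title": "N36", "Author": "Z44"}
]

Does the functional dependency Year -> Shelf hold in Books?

No

Year=v: 2 rows → Shelf takes values {309, 298} — violation
Year=y: 2 rows → Shelf = 313, 313 ✓
Year=p: 2 rows → Shelf = 302, 302 ✓
Year=o: 1 row → Shelf = 299 ✓
Year=n: 1 row → Shelf = 312 ✓
Year=u: 1 row → Shelf = 295 ✓
Year=w: 1 row → Shelf = 302 ✓
Two rows agree on Year but differ on Shelf, so Year -> Shelf does not hold.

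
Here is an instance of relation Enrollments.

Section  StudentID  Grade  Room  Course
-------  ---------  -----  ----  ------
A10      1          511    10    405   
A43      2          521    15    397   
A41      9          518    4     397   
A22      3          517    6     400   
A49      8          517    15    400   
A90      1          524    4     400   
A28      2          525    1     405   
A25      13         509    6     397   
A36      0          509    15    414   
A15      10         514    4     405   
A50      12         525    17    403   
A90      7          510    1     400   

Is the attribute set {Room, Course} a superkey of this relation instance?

All 12 rows have distinct {Room, Course} values, so {Room, Course} → (all attributes) holds and {Room, Course} is a superkey.

Yes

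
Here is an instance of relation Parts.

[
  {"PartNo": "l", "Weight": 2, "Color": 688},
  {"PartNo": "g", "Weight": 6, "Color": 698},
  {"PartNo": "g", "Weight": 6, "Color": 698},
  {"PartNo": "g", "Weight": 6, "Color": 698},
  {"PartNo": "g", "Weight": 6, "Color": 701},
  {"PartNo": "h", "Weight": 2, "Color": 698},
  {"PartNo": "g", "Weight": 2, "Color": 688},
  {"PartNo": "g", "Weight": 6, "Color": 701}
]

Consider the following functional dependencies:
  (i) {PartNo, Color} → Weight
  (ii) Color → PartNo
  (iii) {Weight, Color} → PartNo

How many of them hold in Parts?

(i) {PartNo, Color} → Weight: every LHS value maps to a single RHS value — holds.
(ii) Color → PartNo: Color=688: 2 rows → PartNo takes values {l, g} — violation; Color=698: 4 rows → PartNo takes values {g, h} — violation — fails.
(iii) {Weight, Color} → PartNo: (Weight=2, Color=688): 2 rows → PartNo takes values {l, g} — violation — fails.
1 of the 3 dependencies holds.

1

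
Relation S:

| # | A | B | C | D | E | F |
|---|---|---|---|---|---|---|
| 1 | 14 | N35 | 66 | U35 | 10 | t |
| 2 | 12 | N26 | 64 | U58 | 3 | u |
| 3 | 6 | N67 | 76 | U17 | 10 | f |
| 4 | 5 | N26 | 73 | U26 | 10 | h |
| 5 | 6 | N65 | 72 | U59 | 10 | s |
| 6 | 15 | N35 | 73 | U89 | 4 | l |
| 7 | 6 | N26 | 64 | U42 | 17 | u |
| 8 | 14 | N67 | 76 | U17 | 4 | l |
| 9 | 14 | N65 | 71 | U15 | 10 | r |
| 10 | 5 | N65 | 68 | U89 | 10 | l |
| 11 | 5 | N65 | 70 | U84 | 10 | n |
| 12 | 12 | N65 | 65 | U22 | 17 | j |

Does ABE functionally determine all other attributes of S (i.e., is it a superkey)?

No

Rows 10 and 11 have the same ABE value (A=5, B=N65, E=10) but are distinct tuples, so ABE does not determine every attribute — not a superkey.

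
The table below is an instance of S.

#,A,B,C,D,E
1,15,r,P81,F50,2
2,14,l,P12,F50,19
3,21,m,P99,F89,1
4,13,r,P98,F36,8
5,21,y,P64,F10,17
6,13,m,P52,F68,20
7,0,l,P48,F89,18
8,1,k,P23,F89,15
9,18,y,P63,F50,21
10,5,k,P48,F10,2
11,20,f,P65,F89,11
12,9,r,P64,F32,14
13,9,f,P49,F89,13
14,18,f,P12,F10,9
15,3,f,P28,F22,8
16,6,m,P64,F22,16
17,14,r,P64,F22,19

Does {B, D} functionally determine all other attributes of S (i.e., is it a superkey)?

No

Rows 11 and 13 have the same {B, D} value (B=f, D=F89) but are distinct tuples, so {B, D} does not determine every attribute — not a superkey.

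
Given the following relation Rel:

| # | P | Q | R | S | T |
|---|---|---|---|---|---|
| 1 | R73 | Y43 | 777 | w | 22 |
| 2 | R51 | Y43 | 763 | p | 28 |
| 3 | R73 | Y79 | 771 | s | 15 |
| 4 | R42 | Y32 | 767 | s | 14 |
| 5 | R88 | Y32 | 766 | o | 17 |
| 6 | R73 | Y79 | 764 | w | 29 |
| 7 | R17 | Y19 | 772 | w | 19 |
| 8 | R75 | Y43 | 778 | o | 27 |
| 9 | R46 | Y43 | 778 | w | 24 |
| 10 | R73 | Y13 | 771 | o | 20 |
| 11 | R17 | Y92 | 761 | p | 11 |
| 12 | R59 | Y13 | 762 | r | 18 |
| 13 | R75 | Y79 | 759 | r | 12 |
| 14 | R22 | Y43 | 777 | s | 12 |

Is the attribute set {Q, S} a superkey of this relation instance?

No

Rows 1 and 9 have the same {Q, S} value (Q=Y43, S=w) but are distinct tuples, so {Q, S} does not determine every attribute — not a superkey.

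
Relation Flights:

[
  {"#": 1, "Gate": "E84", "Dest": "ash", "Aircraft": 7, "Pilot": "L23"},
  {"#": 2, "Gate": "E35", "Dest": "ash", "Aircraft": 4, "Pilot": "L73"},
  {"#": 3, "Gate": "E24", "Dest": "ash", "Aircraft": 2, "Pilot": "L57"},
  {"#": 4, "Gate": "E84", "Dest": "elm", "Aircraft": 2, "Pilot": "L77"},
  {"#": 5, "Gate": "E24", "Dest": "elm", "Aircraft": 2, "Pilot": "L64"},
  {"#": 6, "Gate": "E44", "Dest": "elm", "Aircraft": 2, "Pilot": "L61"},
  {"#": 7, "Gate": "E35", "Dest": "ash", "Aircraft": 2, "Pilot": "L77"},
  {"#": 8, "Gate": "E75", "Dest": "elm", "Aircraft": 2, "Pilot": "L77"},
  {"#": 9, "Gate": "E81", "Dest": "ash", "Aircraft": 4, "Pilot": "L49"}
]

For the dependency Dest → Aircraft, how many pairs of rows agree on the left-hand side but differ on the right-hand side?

Dest=ash: violating pairs (1,2), (1,3), (1,7), (1,9), (2,3), (2,7), (3,9), (7,9) — 8 pairs.
Dest=elm: all 4 rows agree on Aircraft — 0 pairs.

8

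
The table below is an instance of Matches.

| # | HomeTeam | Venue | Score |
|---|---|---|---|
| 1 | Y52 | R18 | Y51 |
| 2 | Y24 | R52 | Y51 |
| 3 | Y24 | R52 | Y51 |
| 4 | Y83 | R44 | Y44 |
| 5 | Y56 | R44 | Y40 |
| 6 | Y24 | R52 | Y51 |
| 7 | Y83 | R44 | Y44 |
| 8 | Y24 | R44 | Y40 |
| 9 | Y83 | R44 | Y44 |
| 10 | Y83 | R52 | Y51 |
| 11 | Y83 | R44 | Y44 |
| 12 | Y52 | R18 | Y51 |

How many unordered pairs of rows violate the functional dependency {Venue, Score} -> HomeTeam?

(Venue=R18, Score=Y51): all 2 rows agree on HomeTeam — 0 pairs.
(Venue=R52, Score=Y51): violating pairs (2,10), (3,10), (6,10) — 3 pairs.
(Venue=R44, Score=Y44): all 4 rows agree on HomeTeam — 0 pairs.
(Venue=R44, Score=Y40): violating pairs (5,8) — 1 pair.

4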